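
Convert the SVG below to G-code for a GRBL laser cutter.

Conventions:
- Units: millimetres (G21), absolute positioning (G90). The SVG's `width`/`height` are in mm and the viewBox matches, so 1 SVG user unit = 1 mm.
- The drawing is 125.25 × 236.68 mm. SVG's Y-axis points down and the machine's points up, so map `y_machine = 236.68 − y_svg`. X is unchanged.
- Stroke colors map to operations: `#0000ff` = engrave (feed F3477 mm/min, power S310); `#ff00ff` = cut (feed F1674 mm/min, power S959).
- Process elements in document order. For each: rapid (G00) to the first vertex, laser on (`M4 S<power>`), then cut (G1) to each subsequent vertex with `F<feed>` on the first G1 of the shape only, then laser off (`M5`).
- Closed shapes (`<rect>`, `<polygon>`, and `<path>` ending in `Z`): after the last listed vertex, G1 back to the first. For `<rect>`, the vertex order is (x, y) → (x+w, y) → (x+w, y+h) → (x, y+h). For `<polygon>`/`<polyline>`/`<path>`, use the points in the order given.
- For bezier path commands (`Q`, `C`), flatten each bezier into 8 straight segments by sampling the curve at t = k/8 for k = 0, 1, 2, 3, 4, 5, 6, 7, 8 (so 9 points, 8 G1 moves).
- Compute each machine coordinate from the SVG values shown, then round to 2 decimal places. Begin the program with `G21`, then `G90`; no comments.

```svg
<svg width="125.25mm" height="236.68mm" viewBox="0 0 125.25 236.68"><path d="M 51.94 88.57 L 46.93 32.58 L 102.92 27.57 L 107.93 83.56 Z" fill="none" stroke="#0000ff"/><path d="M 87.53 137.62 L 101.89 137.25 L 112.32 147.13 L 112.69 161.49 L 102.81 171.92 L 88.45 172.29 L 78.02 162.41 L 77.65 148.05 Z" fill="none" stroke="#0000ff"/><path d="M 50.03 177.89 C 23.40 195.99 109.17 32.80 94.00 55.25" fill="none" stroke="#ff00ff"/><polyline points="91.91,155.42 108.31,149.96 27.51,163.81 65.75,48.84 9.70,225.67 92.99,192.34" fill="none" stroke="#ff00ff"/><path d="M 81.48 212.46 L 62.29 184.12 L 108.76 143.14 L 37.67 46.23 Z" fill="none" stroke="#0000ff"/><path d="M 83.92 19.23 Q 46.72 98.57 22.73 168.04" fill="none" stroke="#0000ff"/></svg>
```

G21
G90
G00 X51.94 Y148.11
M4 S310
G1 X46.93 Y204.10 F3477
G1 X102.92 Y209.11
G1 X107.93 Y153.12
G1 X51.94 Y148.11
M5
G00 X87.53 Y99.06
M4 S310
G1 X101.89 Y99.43 F3477
G1 X112.32 Y89.55
G1 X112.69 Y75.19
G1 X102.81 Y64.76
G1 X88.45 Y64.39
G1 X78.02 Y74.27
G1 X77.65 Y88.63
G1 X87.53 Y99.06
M5
G00 X50.03 Y58.79
M4 S959
G1 X44.90 Y59.78 F1674
G1 X47.80 Y73.47
G1 X56.24 Y95.56
G1 X67.72 Y121.74
G1 X79.73 Y147.72
G1 X89.78 Y169.19
G1 X95.37 Y181.86
G1 X94.00 Y181.43
M5
G00 X91.91 Y81.26
M4 S959
G1 X108.31 Y86.72 F1674
G1 X27.51 Y72.87
G1 X65.75 Y187.84
G1 X9.70 Y11.01
G1 X92.99 Y44.34
M5
G00 X81.48 Y24.22
M4 S310
G1 X62.29 Y52.56 F3477
G1 X108.76 Y93.54
G1 X37.67 Y190.45
G1 X81.48 Y24.22
M5
G00 X83.92 Y217.45
M4 S310
G1 X74.83 Y197.77 F3477
G1 X66.15 Y178.40
G1 X57.88 Y159.33
G1 X50.02 Y140.58
G1 X42.58 Y122.13
G1 X35.55 Y103.99
G1 X28.93 Y86.16
G1 X22.73 Y68.64
M5

Since the viewBox matches the mm dimensions, user units are millimetres directly. The only transform is the Y-flip y_m = 236.68 − y_svg.

Shape 1 is a regular polygon drawn with `<path>`. Its stroke #0000ff means engrave at S310, F3477. After flipping Y the toolpath is (51.94,148.11) → (46.93,204.10) → (102.92,209.11) → (107.93,153.12) → (51.94,148.11), returning to the start.

Shape 2 is a regular polygon drawn with `<path>`. Its stroke #0000ff means engrave at S310, F3477. After flipping Y the toolpath is (87.53,99.06) → (101.89,99.43) → (112.32,89.55) → (112.69,75.19) → (102.81,64.76) → (88.45,64.39) → (78.02,74.27) → (77.65,88.63) → (87.53,99.06), returning to the start.

Shape 3 is a cubic bezier drawn with `<path>`. Its stroke #ff00ff means cut at S959, F1674. After flipping Y the toolpath is (50.03,58.79) → (44.90,59.78) → (47.80,73.47) → (56.24,95.56) → (67.72,121.74) → (79.73,147.72) → (89.78,169.19) → (95.37,181.86) → (94.00,181.43).

Shape 4 is a open polyline drawn with `<polyline>`. Its stroke #ff00ff means cut at S959, F1674. After flipping Y the toolpath is (91.91,81.26) → (108.31,86.72) → (27.51,72.87) → (65.75,187.84) → (9.70,11.01) → (92.99,44.34).

Shape 5 is a closed polygon drawn with `<path>`. Its stroke #0000ff means engrave at S310, F3477. After flipping Y the toolpath is (81.48,24.22) → (62.29,52.56) → (108.76,93.54) → (37.67,190.45) → (81.48,24.22), returning to the start.

Shape 6 is a quadratic bezier drawn with `<path>`. Its stroke #0000ff means engrave at S310, F3477. After flipping Y the toolpath is (83.92,217.45) → (74.83,197.77) → (66.15,178.40) → (57.88,159.33) → (50.02,140.58) → (42.58,122.13) → (35.55,103.99) → (28.93,86.16) → (22.73,68.64).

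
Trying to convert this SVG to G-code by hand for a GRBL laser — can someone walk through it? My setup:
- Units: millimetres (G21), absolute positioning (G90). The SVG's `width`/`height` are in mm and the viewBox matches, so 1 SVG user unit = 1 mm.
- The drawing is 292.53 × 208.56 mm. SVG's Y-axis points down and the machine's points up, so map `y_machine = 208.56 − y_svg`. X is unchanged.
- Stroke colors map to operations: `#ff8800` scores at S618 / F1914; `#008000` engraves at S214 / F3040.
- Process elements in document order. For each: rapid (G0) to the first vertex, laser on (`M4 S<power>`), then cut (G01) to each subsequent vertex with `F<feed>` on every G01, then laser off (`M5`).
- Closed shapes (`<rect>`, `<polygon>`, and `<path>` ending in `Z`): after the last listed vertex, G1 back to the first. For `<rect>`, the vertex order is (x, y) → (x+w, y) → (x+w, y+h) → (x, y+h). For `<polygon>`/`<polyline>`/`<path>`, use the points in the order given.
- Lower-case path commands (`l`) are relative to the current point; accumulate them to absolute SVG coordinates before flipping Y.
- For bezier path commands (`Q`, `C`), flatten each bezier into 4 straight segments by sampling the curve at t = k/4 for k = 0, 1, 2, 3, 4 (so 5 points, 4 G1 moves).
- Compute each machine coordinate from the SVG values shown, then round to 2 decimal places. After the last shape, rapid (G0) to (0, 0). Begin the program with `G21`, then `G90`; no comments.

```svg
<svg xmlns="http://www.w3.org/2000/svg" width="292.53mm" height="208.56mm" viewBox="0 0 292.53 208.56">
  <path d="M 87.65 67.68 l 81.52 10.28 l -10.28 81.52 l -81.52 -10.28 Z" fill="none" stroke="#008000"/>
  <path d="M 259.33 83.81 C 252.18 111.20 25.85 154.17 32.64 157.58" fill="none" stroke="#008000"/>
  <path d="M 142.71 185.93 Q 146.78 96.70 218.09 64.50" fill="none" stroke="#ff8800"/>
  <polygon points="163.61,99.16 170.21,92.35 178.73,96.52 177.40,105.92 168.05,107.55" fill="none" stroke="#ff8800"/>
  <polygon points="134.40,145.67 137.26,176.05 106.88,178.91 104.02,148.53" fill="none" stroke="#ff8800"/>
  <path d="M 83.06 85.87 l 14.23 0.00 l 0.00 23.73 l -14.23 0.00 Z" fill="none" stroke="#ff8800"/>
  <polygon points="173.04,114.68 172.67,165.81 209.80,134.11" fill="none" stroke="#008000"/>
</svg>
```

1 u = 1 mm; y_m = 208.56 − y.

[1] `<path>` regular polygon, #008000→engrave S214 F3040: (87.65,140.88) → (169.17,130.60) → (158.89,49.08) → (77.37,59.36) → (87.65,140.88) (closed)

[2] `<path>` cubic bezier, #008000→engrave S214 F3040: (259.33,124.75) → (219.94,102.15) → (140.76,78.87) → (64.19,60.09) → (32.64,50.98)

[3] `<path>` quadratic bezier, #ff8800→score S618 F1914: (142.71,22.63) → (148.95,63.68) → (163.59,97.60) → (186.64,124.40) → (218.09,144.06)

[4] `<polygon>` regular polygon, #ff8800→score S618 F1914: (163.61,109.40) → (170.21,116.21) → (178.73,112.04) → (177.40,102.64) → (168.05,101.01) → (163.61,109.40) (closed)

[5] `<polygon>` regular polygon, #ff8800→score S618 F1914: (134.40,62.89) → (137.26,32.51) → (106.88,29.65) → (104.02,60.03) → (134.40,62.89) (closed)

[6] `<path>` rectangle, #ff8800→score S618 F1914: (83.06,122.69) → (97.29,122.69) → (97.29,98.96) → (83.06,98.96) → (83.06,122.69) (closed)

[7] `<polygon>` closed polygon, #008000→engrave S214 F3040: (173.04,93.88) → (172.67,42.75) → (209.80,74.45) → (173.04,93.88) (closed)

G21
G90
G0 X87.65 Y140.88
M4 S214
G01 X169.17 Y130.60 F3040
G01 X158.89 Y49.08 F3040
G01 X77.37 Y59.36 F3040
G01 X87.65 Y140.88 F3040
M5
G0 X259.33 Y124.75
M4 S214
G01 X219.94 Y102.15 F3040
G01 X140.76 Y78.87 F3040
G01 X64.19 Y60.09 F3040
G01 X32.64 Y50.98 F3040
M5
G0 X142.71 Y22.63
M4 S618
G01 X148.95 Y63.68 F1914
G01 X163.59 Y97.60 F1914
G01 X186.64 Y124.40 F1914
G01 X218.09 Y144.06 F1914
M5
G0 X163.61 Y109.40
M4 S618
G01 X170.21 Y116.21 F1914
G01 X178.73 Y112.04 F1914
G01 X177.40 Y102.64 F1914
G01 X168.05 Y101.01 F1914
G01 X163.61 Y109.40 F1914
M5
G0 X134.40 Y62.89
M4 S618
G01 X137.26 Y32.51 F1914
G01 X106.88 Y29.65 F1914
G01 X104.02 Y60.03 F1914
G01 X134.40 Y62.89 F1914
M5
G0 X83.06 Y122.69
M4 S618
G01 X97.29 Y122.69 F1914
G01 X97.29 Y98.96 F1914
G01 X83.06 Y98.96 F1914
G01 X83.06 Y122.69 F1914
M5
G0 X173.04 Y93.88
M4 S214
G01 X172.67 Y42.75 F3040
G01 X209.80 Y74.45 F3040
G01 X173.04 Y93.88 F3040
M5
G0 X0.00 Y0.00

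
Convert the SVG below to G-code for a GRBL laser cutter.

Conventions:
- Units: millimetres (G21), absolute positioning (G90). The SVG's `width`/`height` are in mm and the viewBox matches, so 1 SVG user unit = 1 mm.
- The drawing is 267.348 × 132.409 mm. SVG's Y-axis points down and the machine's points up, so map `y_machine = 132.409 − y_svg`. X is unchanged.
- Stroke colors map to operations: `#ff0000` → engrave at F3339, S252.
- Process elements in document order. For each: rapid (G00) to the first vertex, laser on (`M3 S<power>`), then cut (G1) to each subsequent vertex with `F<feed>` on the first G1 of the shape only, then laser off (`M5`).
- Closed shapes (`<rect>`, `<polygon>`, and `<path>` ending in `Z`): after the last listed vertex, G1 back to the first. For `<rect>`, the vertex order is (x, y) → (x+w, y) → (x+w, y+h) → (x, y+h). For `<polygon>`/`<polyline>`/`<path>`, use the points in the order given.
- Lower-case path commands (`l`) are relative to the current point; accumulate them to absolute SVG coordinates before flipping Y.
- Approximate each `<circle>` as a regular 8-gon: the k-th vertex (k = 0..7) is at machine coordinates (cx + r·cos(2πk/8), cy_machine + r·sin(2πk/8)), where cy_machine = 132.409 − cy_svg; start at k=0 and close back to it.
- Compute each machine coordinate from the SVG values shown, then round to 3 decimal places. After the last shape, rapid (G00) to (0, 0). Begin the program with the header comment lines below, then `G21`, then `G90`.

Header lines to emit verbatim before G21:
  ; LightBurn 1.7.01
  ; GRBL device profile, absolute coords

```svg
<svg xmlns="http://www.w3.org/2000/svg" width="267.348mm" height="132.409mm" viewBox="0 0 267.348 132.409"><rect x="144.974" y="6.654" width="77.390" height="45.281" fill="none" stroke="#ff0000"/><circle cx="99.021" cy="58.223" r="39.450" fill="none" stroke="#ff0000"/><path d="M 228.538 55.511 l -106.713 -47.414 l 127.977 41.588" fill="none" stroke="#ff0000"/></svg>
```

; LightBurn 1.7.01
; GRBL device profile, absolute coords
G21
G90
G00 X144.974 Y125.755
M3 S252
G1 X222.364 Y125.755 F3339
G1 X222.364 Y80.474
G1 X144.974 Y80.474
G1 X144.974 Y125.755
M5
G00 X138.471 Y74.186
M3 S252
G1 X126.916 Y102.081 F3339
G1 X99.021 Y113.636
G1 X71.126 Y102.081
G1 X59.571 Y74.186
G1 X71.126 Y46.291
G1 X99.021 Y34.736
G1 X126.916 Y46.291
G1 X138.471 Y74.186
M5
G00 X228.538 Y76.898
M3 S252
G1 X121.825 Y124.312 F3339
G1 X249.802 Y82.724
M5
G00 X0.000 Y0.000

viewBox `0 0 267.348 132.409` with mm width/height → 1 unit = 1 mm. Flip: y_m = 132.409 − y_svg.

**Shape 1** — `<rect>` rectangle, stroke `#ff0000` → engrave (S252, F3339). Machine vertices: (144.974,125.755) → (222.364,125.755) → (222.364,80.474) → (144.974,80.474) → (144.974,125.755). Closed: final G1 returns to the first vertex.

**Shape 2** — `<circle>` circle, stroke `#ff0000` → engrave (S252, F3339). Machine vertices: (138.471,74.186) → (126.916,102.081) → (99.021,113.636) → (71.126,102.081) → (59.571,74.186) → (71.126,46.291) → (99.021,34.736) → (126.916,46.291) → (138.471,74.186). Closed: final G1 returns to the first vertex.

**Shape 3** — `<path>` open polyline, stroke `#ff0000` → engrave (S252, F3339). Machine vertices: (228.538,76.898) → (121.825,124.312) → (249.802,82.724). Open path.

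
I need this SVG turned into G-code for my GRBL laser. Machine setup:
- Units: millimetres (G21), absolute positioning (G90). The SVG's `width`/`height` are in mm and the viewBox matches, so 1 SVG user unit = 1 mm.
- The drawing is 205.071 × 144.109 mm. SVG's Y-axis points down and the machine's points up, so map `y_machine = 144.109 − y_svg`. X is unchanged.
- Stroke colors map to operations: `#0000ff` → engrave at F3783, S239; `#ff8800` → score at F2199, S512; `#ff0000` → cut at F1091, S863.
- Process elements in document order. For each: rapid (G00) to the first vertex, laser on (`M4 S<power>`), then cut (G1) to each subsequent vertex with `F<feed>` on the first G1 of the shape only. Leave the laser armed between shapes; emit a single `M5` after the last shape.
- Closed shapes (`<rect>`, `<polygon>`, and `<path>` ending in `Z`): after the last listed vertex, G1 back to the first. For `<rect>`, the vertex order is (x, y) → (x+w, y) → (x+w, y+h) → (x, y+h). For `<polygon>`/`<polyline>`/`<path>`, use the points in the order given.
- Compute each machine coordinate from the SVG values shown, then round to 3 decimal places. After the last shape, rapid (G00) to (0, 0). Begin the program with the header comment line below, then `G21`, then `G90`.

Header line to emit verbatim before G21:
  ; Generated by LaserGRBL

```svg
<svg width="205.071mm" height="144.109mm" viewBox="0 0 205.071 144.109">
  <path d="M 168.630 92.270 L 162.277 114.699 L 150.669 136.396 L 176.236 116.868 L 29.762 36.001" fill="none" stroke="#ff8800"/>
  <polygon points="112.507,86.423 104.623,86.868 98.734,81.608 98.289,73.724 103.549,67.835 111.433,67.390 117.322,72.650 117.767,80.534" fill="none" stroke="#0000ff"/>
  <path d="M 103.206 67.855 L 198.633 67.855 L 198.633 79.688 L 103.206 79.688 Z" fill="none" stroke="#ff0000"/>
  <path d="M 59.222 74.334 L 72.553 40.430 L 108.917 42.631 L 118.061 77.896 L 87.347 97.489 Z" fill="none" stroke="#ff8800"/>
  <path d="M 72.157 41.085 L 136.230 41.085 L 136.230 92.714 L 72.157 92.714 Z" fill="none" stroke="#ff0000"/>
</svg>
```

; Generated by LaserGRBL
G21
G90
G00 X168.630 Y51.839
M4 S512
G1 X162.277 Y29.410 F2199
G1 X150.669 Y7.713
G1 X176.236 Y27.241
G1 X29.762 Y108.108
G00 X112.507 Y57.686
M4 S239
G1 X104.623 Y57.241 F3783
G1 X98.734 Y62.501
G1 X98.289 Y70.385
G1 X103.549 Y76.274
G1 X111.433 Y76.719
G1 X117.322 Y71.459
G1 X117.767 Y63.575
G1 X112.507 Y57.686
G00 X103.206 Y76.254
M4 S863
G1 X198.633 Y76.254 F1091
G1 X198.633 Y64.421
G1 X103.206 Y64.421
G1 X103.206 Y76.254
G00 X59.222 Y69.775
M4 S512
G1 X72.553 Y103.679 F2199
G1 X108.917 Y101.478
G1 X118.061 Y66.213
G1 X87.347 Y46.620
G1 X59.222 Y69.775
G00 X72.157 Y103.024
M4 S863
G1 X136.230 Y103.024 F1091
G1 X136.230 Y51.395
G1 X72.157 Y51.395
G1 X72.157 Y103.024
M5
G00 X0.000 Y0.000

1 u = 1 mm; y_m = 144.109 − y.

[1] `<path>` open polyline, #ff8800→score S512 F2199: (168.630,51.839) → (162.277,29.410) → (150.669,7.713) → (176.236,27.241) → (29.762,108.108)

[2] `<polygon>` regular polygon, #0000ff→engrave S239 F3783: (112.507,57.686) → (104.623,57.241) → (98.734,62.501) → (98.289,70.385) → (103.549,76.274) → (111.433,76.719) → (117.322,71.459) → (117.767,63.575) → (112.507,57.686) (closed)

[3] `<path>` rectangle, #ff0000→cut S863 F1091: (103.206,76.254) → (198.633,76.254) → (198.633,64.421) → (103.206,64.421) → (103.206,76.254) (closed)

[4] `<path>` regular polygon, #ff8800→score S512 F2199: (59.222,69.775) → (72.553,103.679) → (108.917,101.478) → (118.061,66.213) → (87.347,46.620) → (59.222,69.775) (closed)

[5] `<path>` rectangle, #ff0000→cut S863 F1091: (72.157,103.024) → (136.230,103.024) → (136.230,51.395) → (72.157,51.395) → (72.157,103.024) (closed)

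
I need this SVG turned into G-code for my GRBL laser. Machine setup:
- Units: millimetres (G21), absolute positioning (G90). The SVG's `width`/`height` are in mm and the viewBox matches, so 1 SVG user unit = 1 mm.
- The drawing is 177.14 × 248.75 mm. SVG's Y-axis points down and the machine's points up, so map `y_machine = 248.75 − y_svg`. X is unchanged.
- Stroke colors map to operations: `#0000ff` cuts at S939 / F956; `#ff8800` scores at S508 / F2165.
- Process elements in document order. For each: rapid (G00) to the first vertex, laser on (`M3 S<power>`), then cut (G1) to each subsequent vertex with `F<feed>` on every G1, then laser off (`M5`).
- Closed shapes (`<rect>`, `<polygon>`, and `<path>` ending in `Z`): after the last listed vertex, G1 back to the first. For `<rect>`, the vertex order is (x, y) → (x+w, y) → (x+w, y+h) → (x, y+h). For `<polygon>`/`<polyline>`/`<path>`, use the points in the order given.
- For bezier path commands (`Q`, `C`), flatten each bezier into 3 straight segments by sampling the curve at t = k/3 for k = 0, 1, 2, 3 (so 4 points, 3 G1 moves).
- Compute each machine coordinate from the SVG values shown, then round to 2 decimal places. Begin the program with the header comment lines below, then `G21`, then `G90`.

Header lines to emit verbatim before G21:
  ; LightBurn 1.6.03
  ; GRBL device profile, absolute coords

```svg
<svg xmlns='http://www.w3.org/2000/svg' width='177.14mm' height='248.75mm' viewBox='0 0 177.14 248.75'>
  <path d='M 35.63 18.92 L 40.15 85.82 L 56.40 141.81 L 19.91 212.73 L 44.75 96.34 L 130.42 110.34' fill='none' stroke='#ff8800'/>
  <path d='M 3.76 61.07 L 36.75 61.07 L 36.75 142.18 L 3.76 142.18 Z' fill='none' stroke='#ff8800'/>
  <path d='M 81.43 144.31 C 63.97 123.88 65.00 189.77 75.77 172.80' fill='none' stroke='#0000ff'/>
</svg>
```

Since the viewBox matches the mm dimensions, user units are millimetres directly. The only transform is the Y-flip y_m = 248.75 − y_svg.

Shape 1 is a open polyline drawn with `<path>`. Its stroke #ff8800 means score at S508, F2165. After flipping Y the toolpath is (35.63,229.83) → (40.15,162.93) → (56.40,106.94) → (19.91,36.02) → (44.75,152.41) → (130.42,138.41).

Shape 2 is a rectangle drawn with `<path>`. Its stroke #ff8800 means score at S508, F2165. After flipping Y the toolpath is (3.76,187.68) → (36.75,187.68) → (36.75,106.57) → (3.76,106.57) → (3.76,187.68), returning to the start.

Shape 3 is a cubic bezier drawn with `<path>`. Its stroke #0000ff means cut at S939, F956. After flipping Y the toolpath is (81.43,104.44) → (69.81,102.36) → (68.57,80.33) → (75.77,75.95).

; LightBurn 1.6.03
; GRBL device profile, absolute coords
G21
G90
G00 X35.63 Y229.83
M3 S508
G1 X40.15 Y162.93 F2165
G1 X56.40 Y106.94 F2165
G1 X19.91 Y36.02 F2165
G1 X44.75 Y152.41 F2165
G1 X130.42 Y138.41 F2165
M5
G00 X3.76 Y187.68
M3 S508
G1 X36.75 Y187.68 F2165
G1 X36.75 Y106.57 F2165
G1 X3.76 Y106.57 F2165
G1 X3.76 Y187.68 F2165
M5
G00 X81.43 Y104.44
M3 S939
G1 X69.81 Y102.36 F956
G1 X68.57 Y80.33 F956
G1 X75.77 Y75.95 F956
M5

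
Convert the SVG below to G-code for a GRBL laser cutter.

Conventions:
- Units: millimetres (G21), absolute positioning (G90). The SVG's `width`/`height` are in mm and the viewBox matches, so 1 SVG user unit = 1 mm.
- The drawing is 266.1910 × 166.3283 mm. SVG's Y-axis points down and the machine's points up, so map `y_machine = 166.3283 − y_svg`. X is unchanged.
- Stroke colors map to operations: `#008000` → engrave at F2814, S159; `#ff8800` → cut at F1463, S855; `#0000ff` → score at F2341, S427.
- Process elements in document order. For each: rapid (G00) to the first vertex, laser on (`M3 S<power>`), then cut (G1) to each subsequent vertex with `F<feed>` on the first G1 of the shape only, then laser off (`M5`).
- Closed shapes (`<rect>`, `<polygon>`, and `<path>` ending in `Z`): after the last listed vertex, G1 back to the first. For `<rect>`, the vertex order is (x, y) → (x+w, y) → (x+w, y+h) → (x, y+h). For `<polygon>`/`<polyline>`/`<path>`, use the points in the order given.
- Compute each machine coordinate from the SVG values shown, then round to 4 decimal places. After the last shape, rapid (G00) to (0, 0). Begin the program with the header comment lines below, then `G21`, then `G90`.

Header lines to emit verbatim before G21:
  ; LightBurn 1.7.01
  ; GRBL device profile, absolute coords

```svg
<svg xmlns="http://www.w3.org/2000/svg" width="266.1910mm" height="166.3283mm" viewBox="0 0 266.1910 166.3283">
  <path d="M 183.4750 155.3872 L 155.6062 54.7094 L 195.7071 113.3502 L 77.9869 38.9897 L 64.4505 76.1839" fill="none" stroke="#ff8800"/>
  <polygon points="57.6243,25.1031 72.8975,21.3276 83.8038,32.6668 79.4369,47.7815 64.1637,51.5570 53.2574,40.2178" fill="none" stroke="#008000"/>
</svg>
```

Since the viewBox matches the mm dimensions, user units are millimetres directly. The only transform is the Y-flip y_m = 166.3283 − y_svg.

Shape 1 is a open polyline drawn with `<path>`. Its stroke #ff8800 means cut at S855, F1463. After flipping Y the toolpath is (183.4750,10.9411) → (155.6062,111.6189) → (195.7071,52.9781) → (77.9869,127.3386) → (64.4505,90.1444).

Shape 2 is a regular polygon drawn with `<polygon>`. Its stroke #008000 means engrave at S159, F2814. After flipping Y the toolpath is (57.6243,141.2252) → (72.8975,145.0007) → (83.8038,133.6615) → (79.4369,118.5468) → (64.1637,114.7713) → (53.2574,126.1105) → (57.6243,141.2252), returning to the start.

; LightBurn 1.7.01
; GRBL device profile, absolute coords
G21
G90
G00 X183.4750 Y10.9411
M3 S855
G1 X155.6062 Y111.6189 F1463
G1 X195.7071 Y52.9781
G1 X77.9869 Y127.3386
G1 X64.4505 Y90.1444
M5
G00 X57.6243 Y141.2252
M3 S159
G1 X72.8975 Y145.0007 F2814
G1 X83.8038 Y133.6615
G1 X79.4369 Y118.5468
G1 X64.1637 Y114.7713
G1 X53.2574 Y126.1105
G1 X57.6243 Y141.2252
M5
G00 X0.0000 Y0.0000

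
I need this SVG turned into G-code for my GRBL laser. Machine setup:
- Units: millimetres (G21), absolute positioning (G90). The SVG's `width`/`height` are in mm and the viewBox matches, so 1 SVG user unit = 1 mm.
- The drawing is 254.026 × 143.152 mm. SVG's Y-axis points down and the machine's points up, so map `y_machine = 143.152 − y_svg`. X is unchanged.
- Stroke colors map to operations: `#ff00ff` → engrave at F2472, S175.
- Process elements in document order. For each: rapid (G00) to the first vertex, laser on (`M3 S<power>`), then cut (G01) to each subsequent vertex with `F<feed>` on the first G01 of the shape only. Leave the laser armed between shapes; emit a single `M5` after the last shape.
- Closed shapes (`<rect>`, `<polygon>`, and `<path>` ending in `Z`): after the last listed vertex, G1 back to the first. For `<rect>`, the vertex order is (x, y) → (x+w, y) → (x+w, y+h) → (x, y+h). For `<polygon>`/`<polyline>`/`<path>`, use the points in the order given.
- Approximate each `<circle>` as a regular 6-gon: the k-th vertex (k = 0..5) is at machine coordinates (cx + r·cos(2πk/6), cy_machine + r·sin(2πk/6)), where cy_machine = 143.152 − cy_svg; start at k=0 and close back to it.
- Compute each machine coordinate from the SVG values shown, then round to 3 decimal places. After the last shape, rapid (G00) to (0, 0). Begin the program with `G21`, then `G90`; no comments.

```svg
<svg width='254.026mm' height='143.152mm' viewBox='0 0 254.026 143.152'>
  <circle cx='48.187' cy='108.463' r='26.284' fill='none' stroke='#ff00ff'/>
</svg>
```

G21
G90
G00 X74.471 Y34.689
M3 S175
G01 X61.329 Y57.452 F2472
G01 X35.045 Y57.452
G01 X21.903 Y34.689
G01 X35.045 Y11.926
G01 X61.329 Y11.926
G01 X74.471 Y34.689
M5
G00 X0.000 Y0.000

1 u = 1 mm; y_m = 143.152 − y.

[1] `<circle>` circle, #ff00ff→engrave S175 F2472: (74.471,34.689) → (61.329,57.452) → (35.045,57.452) → (21.903,34.689) → (35.045,11.926) → (61.329,11.926) → (74.471,34.689) (closed)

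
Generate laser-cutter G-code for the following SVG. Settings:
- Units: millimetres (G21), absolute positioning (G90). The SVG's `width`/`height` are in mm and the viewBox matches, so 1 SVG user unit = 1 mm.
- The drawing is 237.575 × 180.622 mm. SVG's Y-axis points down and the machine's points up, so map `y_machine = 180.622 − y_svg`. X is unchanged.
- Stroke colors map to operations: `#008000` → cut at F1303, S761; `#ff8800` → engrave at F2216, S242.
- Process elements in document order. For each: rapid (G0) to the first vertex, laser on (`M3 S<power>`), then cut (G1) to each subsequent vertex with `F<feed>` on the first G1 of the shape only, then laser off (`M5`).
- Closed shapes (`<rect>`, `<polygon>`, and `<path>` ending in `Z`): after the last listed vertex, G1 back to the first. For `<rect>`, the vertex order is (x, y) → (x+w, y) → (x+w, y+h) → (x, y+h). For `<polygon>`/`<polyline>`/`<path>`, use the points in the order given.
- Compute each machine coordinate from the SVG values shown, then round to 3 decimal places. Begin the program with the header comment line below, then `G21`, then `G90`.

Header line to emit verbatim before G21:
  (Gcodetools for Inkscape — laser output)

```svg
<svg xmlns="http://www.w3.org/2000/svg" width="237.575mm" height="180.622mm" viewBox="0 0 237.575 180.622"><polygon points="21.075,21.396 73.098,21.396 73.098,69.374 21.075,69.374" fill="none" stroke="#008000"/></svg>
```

(Gcodetools for Inkscape — laser output)
G21
G90
G0 X21.075 Y159.226
M3 S761
G1 X73.098 Y159.226 F1303
G1 X73.098 Y111.248
G1 X21.075 Y111.248
G1 X21.075 Y159.226
M5

1 u = 1 mm; y_m = 180.622 − y.

[1] `<polygon>` rectangle, #008000→cut S761 F1303: (21.075,159.226) → (73.098,159.226) → (73.098,111.248) → (21.075,111.248) → (21.075,159.226) (closed)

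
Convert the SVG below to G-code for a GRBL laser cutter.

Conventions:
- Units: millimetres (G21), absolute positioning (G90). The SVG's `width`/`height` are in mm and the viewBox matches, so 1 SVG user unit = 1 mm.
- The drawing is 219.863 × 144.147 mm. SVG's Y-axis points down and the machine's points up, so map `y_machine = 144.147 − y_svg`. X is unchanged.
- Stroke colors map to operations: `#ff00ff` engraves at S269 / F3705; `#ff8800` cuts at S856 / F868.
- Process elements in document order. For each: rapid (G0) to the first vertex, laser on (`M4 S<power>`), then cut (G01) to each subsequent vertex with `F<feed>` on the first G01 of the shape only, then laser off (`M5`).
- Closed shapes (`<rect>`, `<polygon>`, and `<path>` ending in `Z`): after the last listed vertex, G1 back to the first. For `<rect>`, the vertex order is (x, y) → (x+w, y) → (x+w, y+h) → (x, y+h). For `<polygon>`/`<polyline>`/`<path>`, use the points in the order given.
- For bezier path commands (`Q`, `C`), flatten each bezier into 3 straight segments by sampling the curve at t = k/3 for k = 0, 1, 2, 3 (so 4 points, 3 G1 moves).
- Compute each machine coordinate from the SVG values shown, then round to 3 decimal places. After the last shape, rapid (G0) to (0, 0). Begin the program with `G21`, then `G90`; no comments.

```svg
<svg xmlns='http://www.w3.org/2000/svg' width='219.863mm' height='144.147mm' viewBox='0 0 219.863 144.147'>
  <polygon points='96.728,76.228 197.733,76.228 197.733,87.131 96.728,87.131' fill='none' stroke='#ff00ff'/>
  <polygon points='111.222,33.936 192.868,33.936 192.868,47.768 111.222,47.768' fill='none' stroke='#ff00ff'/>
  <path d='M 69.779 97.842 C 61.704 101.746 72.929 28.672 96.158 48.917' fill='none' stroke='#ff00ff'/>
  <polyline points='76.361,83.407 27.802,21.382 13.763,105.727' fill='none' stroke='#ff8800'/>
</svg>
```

G21
G90
G0 X96.728 Y67.919
M4 S269
G01 X197.733 Y67.919 F3705
G01 X197.733 Y57.016
G01 X96.728 Y57.016
G01 X96.728 Y67.919
M5
G0 X111.222 Y110.211
M4 S269
G01 X192.868 Y110.211 F3705
G01 X192.868 Y96.379
G01 X111.222 Y96.379
G01 X111.222 Y110.211
M5
G0 X69.779 Y46.305
M4 S269
G01 X67.867 Y61.753 F3705
G01 X77.201 Y90.676
G01 X96.158 Y95.230
M5
G0 X76.361 Y60.740
M4 S856
G01 X27.802 Y122.765 F868
G01 X13.763 Y38.420
M5
G0 X0.000 Y0.000

viewBox `0 0 219.863 144.147` with mm width/height → 1 unit = 1 mm. Flip: y_m = 144.147 − y_svg.

**Shape 1** — `<polygon>` rectangle, stroke `#ff00ff` → engrave (S269, F3705). Machine vertices: (96.728,67.919) → (197.733,67.919) → (197.733,57.016) → (96.728,57.016) → (96.728,67.919). Closed: final G1 returns to the first vertex.

**Shape 2** — `<polygon>` rectangle, stroke `#ff00ff` → engrave (S269, F3705). Machine vertices: (111.222,110.211) → (192.868,110.211) → (192.868,96.379) → (111.222,96.379) → (111.222,110.211). Closed: final G1 returns to the first vertex.

**Shape 3** — `<path>` cubic bezier, stroke `#ff00ff` → engrave (S269, F3705). Control points (SVG): P0=(69.779,97.842), P1=(61.704,101.746), P2=(72.929,28.672), P3=(96.158,48.917); sampled at t=k/3. Machine vertices: (69.779,46.305) → (67.867,61.753) → (77.201,90.676) → (96.158,95.230). Open path.

**Shape 4** — `<polyline>` open polyline, stroke `#ff8800` → cut (S856, F868). Machine vertices: (76.361,60.740) → (27.802,122.765) → (13.763,38.420). Open path.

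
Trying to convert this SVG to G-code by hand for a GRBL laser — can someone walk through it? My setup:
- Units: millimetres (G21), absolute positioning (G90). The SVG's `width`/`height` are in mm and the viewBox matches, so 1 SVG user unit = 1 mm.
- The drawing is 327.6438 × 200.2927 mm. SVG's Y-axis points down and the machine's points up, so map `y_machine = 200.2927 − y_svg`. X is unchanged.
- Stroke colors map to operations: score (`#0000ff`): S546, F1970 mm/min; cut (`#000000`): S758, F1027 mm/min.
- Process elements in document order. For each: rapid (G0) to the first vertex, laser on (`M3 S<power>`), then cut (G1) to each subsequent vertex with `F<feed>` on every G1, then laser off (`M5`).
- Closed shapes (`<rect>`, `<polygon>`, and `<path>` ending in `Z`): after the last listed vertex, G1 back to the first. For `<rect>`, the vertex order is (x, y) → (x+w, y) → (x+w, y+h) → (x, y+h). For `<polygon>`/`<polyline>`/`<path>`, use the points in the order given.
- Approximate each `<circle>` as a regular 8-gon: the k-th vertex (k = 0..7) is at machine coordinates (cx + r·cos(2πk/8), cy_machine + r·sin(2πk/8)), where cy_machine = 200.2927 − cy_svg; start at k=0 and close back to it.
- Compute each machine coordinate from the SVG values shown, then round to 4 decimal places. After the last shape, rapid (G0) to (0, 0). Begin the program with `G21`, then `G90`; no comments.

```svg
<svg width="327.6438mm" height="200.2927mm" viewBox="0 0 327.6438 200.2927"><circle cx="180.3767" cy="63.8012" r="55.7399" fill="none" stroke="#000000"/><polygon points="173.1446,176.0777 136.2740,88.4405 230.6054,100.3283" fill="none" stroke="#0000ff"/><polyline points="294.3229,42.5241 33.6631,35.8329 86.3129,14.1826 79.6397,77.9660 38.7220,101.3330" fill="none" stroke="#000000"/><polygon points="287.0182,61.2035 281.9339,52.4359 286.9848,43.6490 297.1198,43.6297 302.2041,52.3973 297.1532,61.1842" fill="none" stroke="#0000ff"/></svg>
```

1 u = 1 mm; y_m = 200.2927 − y.

[1] `<circle>` circle, #000000→cut S758 F1027: (236.1166,136.4915) → (219.7908,175.9056) → (180.3767,192.2314) → (140.9626,175.9056) → (124.6368,136.4915) → (140.9626,97.0774) → (180.3767,80.7516) → (219.7908,97.0774) → (236.1166,136.4915) (closed)

[2] `<polygon>` regular polygon, #0000ff→score S546 F1970: (173.1446,24.2150) → (136.2740,111.8522) → (230.6054,99.9644) → (173.1446,24.2150) (closed)

[3] `<polyline>` open polyline, #000000→cut S758 F1027: (294.3229,157.7686) → (33.6631,164.4598) → (86.3129,186.1101) → (79.6397,122.3267) → (38.7220,98.9597)

[4] `<polygon>` regular polygon, #0000ff→score S546 F1970: (287.0182,139.0892) → (281.9339,147.8568) → (286.9848,156.6437) → (297.1198,156.6630) → (302.2041,147.8954) → (297.1532,139.1085) → (287.0182,139.0892) (closed)

G21
G90
G0 X236.1166 Y136.4915
M3 S758
G1 X219.7908 Y175.9056 F1027
G1 X180.3767 Y192.2314 F1027
G1 X140.9626 Y175.9056 F1027
G1 X124.6368 Y136.4915 F1027
G1 X140.9626 Y97.0774 F1027
G1 X180.3767 Y80.7516 F1027
G1 X219.7908 Y97.0774 F1027
G1 X236.1166 Y136.4915 F1027
M5
G0 X173.1446 Y24.2150
M3 S546
G1 X136.2740 Y111.8522 F1970
G1 X230.6054 Y99.9644 F1970
G1 X173.1446 Y24.2150 F1970
M5
G0 X294.3229 Y157.7686
M3 S758
G1 X33.6631 Y164.4598 F1027
G1 X86.3129 Y186.1101 F1027
G1 X79.6397 Y122.3267 F1027
G1 X38.7220 Y98.9597 F1027
M5
G0 X287.0182 Y139.0892
M3 S546
G1 X281.9339 Y147.8568 F1970
G1 X286.9848 Y156.6437 F1970
G1 X297.1198 Y156.6630 F1970
G1 X302.2041 Y147.8954 F1970
G1 X297.1532 Y139.1085 F1970
G1 X287.0182 Y139.0892 F1970
M5
G0 X0.0000 Y0.0000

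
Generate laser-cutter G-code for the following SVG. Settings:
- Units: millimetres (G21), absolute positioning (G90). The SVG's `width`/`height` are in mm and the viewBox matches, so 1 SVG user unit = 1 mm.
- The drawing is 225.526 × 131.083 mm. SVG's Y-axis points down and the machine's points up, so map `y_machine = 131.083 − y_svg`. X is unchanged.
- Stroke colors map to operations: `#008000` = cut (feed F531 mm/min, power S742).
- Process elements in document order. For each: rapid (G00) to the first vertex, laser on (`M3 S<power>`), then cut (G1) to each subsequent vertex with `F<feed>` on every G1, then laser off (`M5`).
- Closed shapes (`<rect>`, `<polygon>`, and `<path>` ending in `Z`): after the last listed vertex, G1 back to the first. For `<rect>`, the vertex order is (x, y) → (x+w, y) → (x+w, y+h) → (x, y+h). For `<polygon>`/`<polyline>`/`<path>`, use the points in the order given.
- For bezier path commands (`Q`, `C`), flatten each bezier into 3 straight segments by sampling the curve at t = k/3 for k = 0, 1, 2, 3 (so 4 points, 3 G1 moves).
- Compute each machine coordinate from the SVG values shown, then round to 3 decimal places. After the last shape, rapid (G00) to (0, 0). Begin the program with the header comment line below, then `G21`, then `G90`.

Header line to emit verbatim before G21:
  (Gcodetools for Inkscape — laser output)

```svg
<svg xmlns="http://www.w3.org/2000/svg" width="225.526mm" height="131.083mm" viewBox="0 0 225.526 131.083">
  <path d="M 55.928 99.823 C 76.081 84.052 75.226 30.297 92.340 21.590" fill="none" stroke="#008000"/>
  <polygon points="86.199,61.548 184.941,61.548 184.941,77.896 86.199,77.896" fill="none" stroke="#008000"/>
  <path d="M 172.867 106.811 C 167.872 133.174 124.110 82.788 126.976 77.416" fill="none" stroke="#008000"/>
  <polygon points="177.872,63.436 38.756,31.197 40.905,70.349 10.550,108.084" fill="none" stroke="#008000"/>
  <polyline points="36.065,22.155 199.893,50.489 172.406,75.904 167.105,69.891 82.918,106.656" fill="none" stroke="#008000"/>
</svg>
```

Since the viewBox matches the mm dimensions, user units are millimetres directly. The only transform is the Y-flip y_m = 131.083 − y_svg.

Shape 1 is a cubic bezier drawn with `<path>`. Its stroke #008000 means cut at S742, F531. After flipping Y the toolpath is (55.928,31.260) → (70.522,56.617) → (79.772,88.845) → (92.340,109.493).

Shape 2 is a rectangle drawn with `<polygon>`. Its stroke #008000 means cut at S742, F531. After flipping Y the toolpath is (86.199,69.535) → (184.941,69.535) → (184.941,53.187) → (86.199,53.187) → (86.199,69.535), returning to the start.

Shape 3 is a cubic bezier drawn with `<path>`. Its stroke #008000 means cut at S742, F531. After flipping Y the toolpath is (172.867,24.272) → (158.112,18.982) → (136.490,37.800) → (126.976,53.667).

Shape 4 is a closed polygon drawn with `<polygon>`. Its stroke #008000 means cut at S742, F531. After flipping Y the toolpath is (177.872,67.647) → (38.756,99.886) → (40.905,60.734) → (10.550,22.999) → (177.872,67.647), returning to the start.

Shape 5 is a open polyline drawn with `<polyline>`. Its stroke #008000 means cut at S742, F531. After flipping Y the toolpath is (36.065,108.928) → (199.893,80.594) → (172.406,55.179) → (167.105,61.192) → (82.918,24.427).

(Gcodetools for Inkscape — laser output)
G21
G90
G00 X55.928 Y31.260
M3 S742
G1 X70.522 Y56.617 F531
G1 X79.772 Y88.845 F531
G1 X92.340 Y109.493 F531
M5
G00 X86.199 Y69.535
M3 S742
G1 X184.941 Y69.535 F531
G1 X184.941 Y53.187 F531
G1 X86.199 Y53.187 F531
G1 X86.199 Y69.535 F531
M5
G00 X172.867 Y24.272
M3 S742
G1 X158.112 Y18.982 F531
G1 X136.490 Y37.800 F531
G1 X126.976 Y53.667 F531
M5
G00 X177.872 Y67.647
M3 S742
G1 X38.756 Y99.886 F531
G1 X40.905 Y60.734 F531
G1 X10.550 Y22.999 F531
G1 X177.872 Y67.647 F531
M5
G00 X36.065 Y108.928
M3 S742
G1 X199.893 Y80.594 F531
G1 X172.406 Y55.179 F531
G1 X167.105 Y61.192 F531
G1 X82.918 Y24.427 F531
M5
G00 X0.000 Y0.000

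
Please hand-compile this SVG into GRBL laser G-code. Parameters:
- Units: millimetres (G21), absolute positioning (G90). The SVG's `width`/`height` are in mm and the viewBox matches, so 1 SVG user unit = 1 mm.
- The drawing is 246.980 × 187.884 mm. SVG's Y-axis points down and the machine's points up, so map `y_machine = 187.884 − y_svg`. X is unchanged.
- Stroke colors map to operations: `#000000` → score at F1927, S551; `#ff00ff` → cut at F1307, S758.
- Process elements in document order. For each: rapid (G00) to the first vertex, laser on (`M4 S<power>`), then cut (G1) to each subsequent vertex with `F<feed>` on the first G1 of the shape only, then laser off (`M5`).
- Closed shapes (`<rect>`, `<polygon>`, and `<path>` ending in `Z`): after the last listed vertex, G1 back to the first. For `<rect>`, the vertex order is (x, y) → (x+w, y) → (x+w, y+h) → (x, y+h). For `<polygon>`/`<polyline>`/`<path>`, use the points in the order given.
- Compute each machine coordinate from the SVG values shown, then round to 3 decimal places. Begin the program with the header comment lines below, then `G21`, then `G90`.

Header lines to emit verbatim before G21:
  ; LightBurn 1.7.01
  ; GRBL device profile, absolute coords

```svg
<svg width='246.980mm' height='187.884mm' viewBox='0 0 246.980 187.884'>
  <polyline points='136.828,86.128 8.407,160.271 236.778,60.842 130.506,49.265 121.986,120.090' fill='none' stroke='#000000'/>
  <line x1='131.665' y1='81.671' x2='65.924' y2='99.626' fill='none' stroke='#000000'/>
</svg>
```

; LightBurn 1.7.01
; GRBL device profile, absolute coords
G21
G90
G00 X136.828 Y101.756
M4 S551
G1 X8.407 Y27.613 F1927
G1 X236.778 Y127.042
G1 X130.506 Y138.619
G1 X121.986 Y67.794
M5
G00 X131.665 Y106.213
M4 S551
G1 X65.924 Y88.258 F1927
M5

1 u = 1 mm; y_m = 187.884 − y.

[1] `<polyline>` open polyline, #000000→score S551 F1927: (136.828,101.756) → (8.407,27.613) → (236.778,127.042) → (130.506,138.619) → (121.986,67.794)

[2] `<line>` line segment, #000000→score S551 F1927: (131.665,106.213) → (65.924,88.258)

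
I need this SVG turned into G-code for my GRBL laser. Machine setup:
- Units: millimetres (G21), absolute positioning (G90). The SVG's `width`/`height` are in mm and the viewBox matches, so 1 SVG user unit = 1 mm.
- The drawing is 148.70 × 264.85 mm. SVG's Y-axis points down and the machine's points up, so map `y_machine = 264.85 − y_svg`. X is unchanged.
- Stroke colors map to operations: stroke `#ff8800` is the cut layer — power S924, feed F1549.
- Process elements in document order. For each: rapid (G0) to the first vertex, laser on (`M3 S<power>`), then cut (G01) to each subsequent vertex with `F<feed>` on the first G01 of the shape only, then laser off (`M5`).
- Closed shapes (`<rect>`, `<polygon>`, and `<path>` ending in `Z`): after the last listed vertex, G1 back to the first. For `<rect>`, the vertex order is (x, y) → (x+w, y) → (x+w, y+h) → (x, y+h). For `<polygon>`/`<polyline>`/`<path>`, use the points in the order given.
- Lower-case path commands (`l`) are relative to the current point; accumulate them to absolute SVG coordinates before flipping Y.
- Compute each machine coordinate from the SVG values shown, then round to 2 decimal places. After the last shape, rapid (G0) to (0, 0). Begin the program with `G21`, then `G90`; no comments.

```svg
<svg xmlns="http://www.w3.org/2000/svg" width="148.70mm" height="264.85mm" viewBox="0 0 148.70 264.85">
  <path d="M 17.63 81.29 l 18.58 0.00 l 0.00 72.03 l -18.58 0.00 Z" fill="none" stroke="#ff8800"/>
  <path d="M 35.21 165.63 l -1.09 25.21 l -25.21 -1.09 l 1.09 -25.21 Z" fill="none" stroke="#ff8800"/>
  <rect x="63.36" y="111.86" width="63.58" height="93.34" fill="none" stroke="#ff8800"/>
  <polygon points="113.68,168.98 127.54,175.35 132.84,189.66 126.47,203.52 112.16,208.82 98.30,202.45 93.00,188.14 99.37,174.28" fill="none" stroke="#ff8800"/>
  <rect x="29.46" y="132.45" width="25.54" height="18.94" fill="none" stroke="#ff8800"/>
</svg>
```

viewBox `0 0 148.70 264.85` with mm width/height → 1 unit = 1 mm. Flip: y_m = 264.85 − y_svg.

**Shape 1** — `<path>` rectangle, stroke `#ff8800` → cut (S924, F1549). Machine vertices: (17.63,183.56) → (36.21,183.56) → (36.21,111.53) → (17.63,111.53) → (17.63,183.56). Closed: final G1 returns to the first vertex.

**Shape 2** — `<path>` regular polygon, stroke `#ff8800` → cut (S924, F1549). Machine vertices: (35.21,99.22) → (34.12,74.01) → (8.91,75.10) → (10.00,100.31) → (35.21,99.22). Closed: final G1 returns to the first vertex.

**Shape 3** — `<rect>` rectangle, stroke `#ff8800` → cut (S924, F1549). Machine vertices: (63.36,152.99) → (126.94,152.99) → (126.94,59.65) → (63.36,59.65) → (63.36,152.99). Closed: final G1 returns to the first vertex.

**Shape 4** — `<polygon>` regular polygon, stroke `#ff8800` → cut (S924, F1549). Machine vertices: (113.68,95.87) → (127.54,89.50) → (132.84,75.19) → (126.47,61.33) → (112.16,56.03) → (98.30,62.40) → (93.00,76.71) → (99.37,90.57) → (113.68,95.87). Closed: final G1 returns to the first vertex.

**Shape 5** — `<rect>` rectangle, stroke `#ff8800` → cut (S924, F1549). Machine vertices: (29.46,132.40) → (55.00,132.40) → (55.00,113.46) → (29.46,113.46) → (29.46,132.40). Closed: final G1 returns to the first vertex.

G21
G90
G0 X17.63 Y183.56
M3 S924
G01 X36.21 Y183.56 F1549
G01 X36.21 Y111.53
G01 X17.63 Y111.53
G01 X17.63 Y183.56
M5
G0 X35.21 Y99.22
M3 S924
G01 X34.12 Y74.01 F1549
G01 X8.91 Y75.10
G01 X10.00 Y100.31
G01 X35.21 Y99.22
M5
G0 X63.36 Y152.99
M3 S924
G01 X126.94 Y152.99 F1549
G01 X126.94 Y59.65
G01 X63.36 Y59.65
G01 X63.36 Y152.99
M5
G0 X113.68 Y95.87
M3 S924
G01 X127.54 Y89.50 F1549
G01 X132.84 Y75.19
G01 X126.47 Y61.33
G01 X112.16 Y56.03
G01 X98.30 Y62.40
G01 X93.00 Y76.71
G01 X99.37 Y90.57
G01 X113.68 Y95.87
M5
G0 X29.46 Y132.40
M3 S924
G01 X55.00 Y132.40 F1549
G01 X55.00 Y113.46
G01 X29.46 Y113.46
G01 X29.46 Y132.40
M5
G0 X0.00 Y0.00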